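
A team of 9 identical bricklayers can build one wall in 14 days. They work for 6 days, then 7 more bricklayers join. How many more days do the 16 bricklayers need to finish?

9/2 days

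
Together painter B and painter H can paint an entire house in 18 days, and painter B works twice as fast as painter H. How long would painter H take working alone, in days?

Let painter H's rate be r; then painter B's rate is 2r, so together (2 + 1)r = 3r = 1/18.
Thus r = 1/54 per day.
Painter H alone: 54 days; painter B alone: 27 days.

54 days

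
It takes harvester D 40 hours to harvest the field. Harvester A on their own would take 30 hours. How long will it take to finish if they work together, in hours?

120/7 hours

Combined rate: 1/40 + 1/30 = (3 + 4)/120 = 7/120 per hour.
Time = 1 ÷ (7/120) = 120/7 hours.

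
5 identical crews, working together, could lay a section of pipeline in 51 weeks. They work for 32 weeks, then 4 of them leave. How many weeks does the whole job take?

One crew does 1/255 of the job per week.
After 32 weeks with 5 crews, 32/51 is done (19/51 left).
With 1 crew the rate is 1/255, so the rest takes 19/51 ÷ 1/255 = 95 weeks.
Total = 32 + 95 = 127 weeks.

127 weeks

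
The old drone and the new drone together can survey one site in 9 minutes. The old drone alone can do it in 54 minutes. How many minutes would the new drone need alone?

54/5 minutes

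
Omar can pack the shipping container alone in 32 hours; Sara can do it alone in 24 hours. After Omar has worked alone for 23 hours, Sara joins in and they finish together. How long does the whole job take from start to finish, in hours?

188/7 hours

In 23 hours Omar does 23/32 of the job, leaving 9/32.
Omar and Sara together work at 7/96 per hour, so finishing takes 9/32 ÷ 7/96 = 27/7 hours.
Total time = 23 + 27/7 = 188/7 hours.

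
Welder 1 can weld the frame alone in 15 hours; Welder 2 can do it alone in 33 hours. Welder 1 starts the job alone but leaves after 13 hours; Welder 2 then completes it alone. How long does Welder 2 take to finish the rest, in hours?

22/5 hours

In 13 hours Welder 1 does 13/15 of the job, leaving 2/15.
Welder 2 works at 1/33 per hour, so finishing takes 2/15 ÷ 1/33 = 22/5 hours.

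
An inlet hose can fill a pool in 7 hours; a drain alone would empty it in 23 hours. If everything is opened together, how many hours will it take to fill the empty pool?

Net rate = 1/7 − 1/23 = (23 − 7)/161 = 16/161 per hour.
Filling time = 1 ÷ (16/161) = 161/16 hours.

161/16 hours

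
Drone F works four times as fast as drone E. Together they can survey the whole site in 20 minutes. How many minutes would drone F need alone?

Let drone E's rate be r; then drone F's rate is 4r, so together (4 + 1)r = 5r = 1/20.
Thus r = 1/100 per minute.
Drone E alone: 100 minutes; drone F alone: 25 minutes.

25 minutes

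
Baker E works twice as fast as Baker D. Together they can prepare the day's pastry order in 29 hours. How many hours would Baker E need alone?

Let Baker D's rate be r; then Baker E's rate is 2r, so together (2 + 1)r = 3r = 1/29.
Thus r = 1/87 per hour.
Baker D alone: 87 hours; Baker E alone: 87/2 hours.

87/2 hours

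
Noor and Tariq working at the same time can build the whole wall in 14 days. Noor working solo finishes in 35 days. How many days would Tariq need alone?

Combined rate is 1/14 per day.
Known contribution: 1/35 per day.
So Tariq's rate is 1/14 − 1/35 = 3/70, meaning 70/3 days alone.

70/3 days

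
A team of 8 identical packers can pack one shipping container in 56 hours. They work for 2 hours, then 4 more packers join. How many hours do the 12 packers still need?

One packer does 1/448 of the job per hour.
After 2 hours with 8 packers, 1/28 is done (27/28 left).
With 12 packers the rate is 12/448 = 3/112, so the rest takes 27/28 ÷ 3/112 = 36 hours.

36 hours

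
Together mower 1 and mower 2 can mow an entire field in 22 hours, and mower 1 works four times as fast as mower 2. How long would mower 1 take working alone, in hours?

Let mower 2's rate be r; then mower 1's rate is 4r, so together (4 + 1)r = 5r = 1/22.
Thus r = 1/110 per hour.
Mower 2 alone: 110 hours; mower 1 alone: 55/2 hours.

55/2 hours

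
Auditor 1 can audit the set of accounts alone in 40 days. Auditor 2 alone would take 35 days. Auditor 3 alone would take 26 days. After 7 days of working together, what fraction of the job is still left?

Combined rate: 1/40 + 1/35 + 1/26 = (91 + 104 + 140)/3640 = 335/3640 = 67/728 per day.
In 7 days they complete 7·67/728 = 67/104 of the job.
So 37/104 remains.

37/104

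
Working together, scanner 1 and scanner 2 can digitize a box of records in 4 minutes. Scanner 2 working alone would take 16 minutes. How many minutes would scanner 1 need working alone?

Combined rate is 1/4 per minute.
Known contribution: 1/16 per minute.
So scanner 1's rate is 1/4 − 1/16 = 3/16, meaning 16/3 minutes alone.

16/3 minutes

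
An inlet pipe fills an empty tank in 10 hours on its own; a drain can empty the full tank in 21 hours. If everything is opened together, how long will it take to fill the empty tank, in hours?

Net rate = 1/10 − 1/21 = (21 − 10)/210 = 11/210 per hour.
Filling time = 1 ÷ (11/210) = 210/11 hours.

210/11 hours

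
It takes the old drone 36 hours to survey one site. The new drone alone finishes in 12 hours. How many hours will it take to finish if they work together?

Combined rate: 1/36 + 1/12 = (1 + 3)/36 = 4/36 = 1/9 per hour.
Time = 1 ÷ (1/9) = 9 hours.

9 hours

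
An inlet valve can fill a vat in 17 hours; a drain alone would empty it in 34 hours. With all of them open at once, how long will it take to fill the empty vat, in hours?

Net rate = 1/17 − 1/34 = (2 − 1)/34 = 1/34 per hour.
Filling time = 1 ÷ (1/34) = 34 hours.

34 hours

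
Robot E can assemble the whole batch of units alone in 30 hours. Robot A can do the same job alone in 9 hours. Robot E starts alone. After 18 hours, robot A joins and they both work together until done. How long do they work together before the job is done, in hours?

36/13 hours

In the first 18 hours robot E alone does 18/30 = 3/5 of the job, leaving 2/5.
Once everyone is working, combined rate: 1/30 + 1/9 = (3 + 10)/90 = 13/90 per hour.
Remaining 2/5 at 13/90 per hour takes 36/13 hours.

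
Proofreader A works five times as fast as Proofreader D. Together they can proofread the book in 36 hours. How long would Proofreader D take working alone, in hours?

216 hours

Let Proofreader D's rate be r; then Proofreader A's rate is 5r, so together (5 + 1)r = 6r = 1/36.
Thus r = 1/216 per hour.
Proofreader D alone: 216 hours; Proofreader A alone: 216/5 hours.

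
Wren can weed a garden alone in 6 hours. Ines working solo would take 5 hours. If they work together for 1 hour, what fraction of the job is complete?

11/30

Combined rate: 1/6 + 1/5 = (5 + 6)/30 = 11/30 per hour.
In 1 hour they complete 1·11/30 = 11/30 of the job.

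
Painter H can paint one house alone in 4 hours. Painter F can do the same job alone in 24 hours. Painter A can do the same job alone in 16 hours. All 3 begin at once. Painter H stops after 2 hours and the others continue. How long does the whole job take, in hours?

24/5 hours

In the first 2 hours the combined rate is 17/48, so 17/24 of the job is done, leaving 7/24.
After Painter H leaves the rate is 5/48 per hour; the remaining 7/24 takes 14/5 hours.
Total = 2 + 14/5 = 24/5 hours.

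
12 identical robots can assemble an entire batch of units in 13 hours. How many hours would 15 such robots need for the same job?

52/5 hours

Total work is 12·13 = 156 robot-hours.
With 15 robots: 156/15 = 52/5 hours.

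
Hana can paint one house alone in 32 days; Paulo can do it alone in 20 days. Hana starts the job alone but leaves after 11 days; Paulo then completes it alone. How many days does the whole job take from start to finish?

In 11 days Hana does 11/32 of the job, leaving 21/32.
Paulo works at 1/20 per day, so finishing takes 21/32 ÷ 1/20 = 105/8 days.
Total time = 11 + 105/8 = 193/8 days.

193/8 days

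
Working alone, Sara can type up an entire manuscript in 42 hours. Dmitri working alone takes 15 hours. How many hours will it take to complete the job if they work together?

210/19 hours

Combined rate: 1/42 + 1/15 = (5 + 14)/210 = 19/210 per hour.
Time = 1 ÷ (19/210) = 210/19 hours.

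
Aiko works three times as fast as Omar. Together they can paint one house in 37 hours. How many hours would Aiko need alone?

148/3 hours

Let Omar's rate be r; then Aiko's rate is 3r, so together (3 + 1)r = 4r = 1/37.
Thus r = 1/148 per hour.
Omar alone: 148 hours; Aiko alone: 148/3 hours.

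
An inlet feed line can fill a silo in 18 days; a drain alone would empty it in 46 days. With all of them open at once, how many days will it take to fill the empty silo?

207/7 days

Net rate = 1/18 − 1/46 = (23 − 9)/414 = 14/414 = 7/207 per day.
Filling time = 1 ÷ (7/207) = 207/7 days.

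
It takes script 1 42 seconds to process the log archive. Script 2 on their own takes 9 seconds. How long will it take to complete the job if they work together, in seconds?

126/17 seconds

Combined rate: 1/42 + 1/9 = (3 + 14)/126 = 17/126 per second.
Time = 1 ÷ (17/126) = 126/17 seconds.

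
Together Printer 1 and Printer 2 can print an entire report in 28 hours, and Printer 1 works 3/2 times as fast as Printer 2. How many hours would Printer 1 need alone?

Let Printer 2's rate be r; then Printer 1's rate is (3/2)r, so together (3/2 + 1)r = (5/2)r = 1/28.
Thus r = 1/70 per hour.
Printer 2 alone: 70 hours; Printer 1 alone: 140/3 hours.

140/3 hours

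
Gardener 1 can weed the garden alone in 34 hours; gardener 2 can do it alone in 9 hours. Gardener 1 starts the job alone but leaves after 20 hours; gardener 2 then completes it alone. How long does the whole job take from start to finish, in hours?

In 20 hours gardener 1 does 20/34 = 10/17 of the job, leaving 7/17.
Gardener 2 works at 1/9 per hour, so finishing takes 7/17 ÷ 1/9 = 63/17 hours.
Total time = 20 + 63/17 = 403/17 hours.

403/17 hours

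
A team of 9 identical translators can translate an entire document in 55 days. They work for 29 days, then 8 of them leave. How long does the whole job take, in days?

One translator does 1/495 of the job per day.
After 29 days with 9 translators, 29/55 is done (26/55 left).
With 1 translator the rate is 1/495, so the rest takes 26/55 ÷ 1/495 = 234 days.
Total = 29 + 234 = 263 days.

263 days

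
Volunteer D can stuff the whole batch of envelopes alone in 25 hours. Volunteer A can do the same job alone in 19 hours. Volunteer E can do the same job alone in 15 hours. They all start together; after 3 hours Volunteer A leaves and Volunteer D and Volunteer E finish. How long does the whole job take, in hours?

In the first 3 hours the combined rate is 227/1425, so 227/475 of the job is done, leaving 248/475.
After Volunteer A leaves the rate is 8/75 per hour; the remaining 248/475 takes 93/19 hours.
Total = 3 + 93/19 = 150/19 hours.

150/19 hours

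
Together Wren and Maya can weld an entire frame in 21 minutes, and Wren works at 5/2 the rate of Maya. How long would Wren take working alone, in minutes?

Let Maya's rate be r; then Wren's rate is (5/2)r, so together (5/2 + 1)r = (7/2)r = 1/21.
Thus r = 2/147 per minute.
Maya alone: 147/2 minutes; Wren alone: 147/5 minutes.

147/5 minutes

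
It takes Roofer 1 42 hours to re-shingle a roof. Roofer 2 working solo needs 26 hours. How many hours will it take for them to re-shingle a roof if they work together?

Combined rate: 1/42 + 1/26 = (13 + 21)/546 = 34/546 = 17/273 per hour.
Time = 1 ÷ (17/273) = 273/17 hours.

273/17 hours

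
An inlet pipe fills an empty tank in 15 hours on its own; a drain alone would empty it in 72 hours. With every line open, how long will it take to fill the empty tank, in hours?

360/19 hours

Net rate = 1/15 − 1/72 = (24 − 5)/360 = 19/360 per hour.
Filling time = 1 ÷ (19/360) = 360/19 hours.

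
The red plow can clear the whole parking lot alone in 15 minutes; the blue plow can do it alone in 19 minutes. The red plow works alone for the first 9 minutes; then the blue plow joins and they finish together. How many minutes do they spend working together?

In 9 minutes the red plow does 9/15 = 3/5 of the job, leaving 2/5.
The red plow and the blue plow together work at 34/285 per minute, so finishing takes 2/5 ÷ 34/285 = 57/17 minutes.

57/17 minutes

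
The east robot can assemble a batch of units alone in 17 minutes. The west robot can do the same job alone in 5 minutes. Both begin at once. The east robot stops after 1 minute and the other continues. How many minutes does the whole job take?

In the first 1 minute the combined rate is 22/85, so 22/85 of the job is done, leaving 63/85.
After the east robot leaves the rate is 1/5 per minute; the remaining 63/85 takes 63/17 minutes.
Total = 1 + 63/17 = 80/17 minutes.

80/17 minutes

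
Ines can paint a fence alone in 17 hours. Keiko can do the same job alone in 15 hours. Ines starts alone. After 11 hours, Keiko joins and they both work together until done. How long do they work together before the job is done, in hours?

45/16 hours

In the first 11 hours Ines alone does 11/17 of the job, leaving 6/17.
Once everyone is working, combined rate: 1/17 + 1/15 = (15 + 17)/255 = 32/255 per hour.
Remaining 6/17 at 32/255 per hour takes 45/16 hours.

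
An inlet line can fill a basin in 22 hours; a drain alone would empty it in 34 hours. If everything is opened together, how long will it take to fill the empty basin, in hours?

Net rate = 1/22 − 1/34 = (17 − 11)/374 = 6/374 = 3/187 per hour.
Filling time = 1 ÷ (3/187) = 187/3 hours.

187/3 hours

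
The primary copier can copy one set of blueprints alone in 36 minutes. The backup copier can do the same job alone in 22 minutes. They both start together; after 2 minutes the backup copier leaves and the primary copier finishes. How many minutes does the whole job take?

360/11 minutes

In the first 2 minutes the combined rate is 29/396, so 29/198 of the job is done, leaving 169/198.
After the backup copier leaves the rate is 1/36 per minute; the remaining 169/198 takes 338/11 minutes.
Total = 2 + 338/11 = 360/11 minutes.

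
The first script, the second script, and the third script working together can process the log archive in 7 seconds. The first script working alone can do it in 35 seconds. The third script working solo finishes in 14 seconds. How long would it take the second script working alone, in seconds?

70/3 seconds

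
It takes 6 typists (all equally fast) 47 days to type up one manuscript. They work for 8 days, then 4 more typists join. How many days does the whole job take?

157/5 days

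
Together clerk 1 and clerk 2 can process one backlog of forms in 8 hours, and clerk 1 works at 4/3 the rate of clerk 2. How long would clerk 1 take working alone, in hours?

Let clerk 2's rate be r; then clerk 1's rate is (4/3)r, so together (4/3 + 1)r = (7/3)r = 1/8.
Thus r = 3/56 per hour.
Clerk 2 alone: 56/3 hours; clerk 1 alone: 14 hours.

14 hours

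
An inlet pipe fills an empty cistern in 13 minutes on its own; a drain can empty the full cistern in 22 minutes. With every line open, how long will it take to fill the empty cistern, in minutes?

Net rate = 1/13 − 1/22 = (22 − 13)/286 = 9/286 per minute.
Filling time = 1 ÷ (9/286) = 286/9 minutes.

286/9 minutes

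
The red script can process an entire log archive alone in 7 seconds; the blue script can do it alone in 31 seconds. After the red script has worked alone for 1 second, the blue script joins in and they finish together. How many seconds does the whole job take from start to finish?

112/19 seconds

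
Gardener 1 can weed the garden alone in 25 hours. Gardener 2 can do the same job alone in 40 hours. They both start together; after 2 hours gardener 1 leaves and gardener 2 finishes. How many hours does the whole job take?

184/5 hours

In the first 2 hours the combined rate is 13/200, so 13/100 of the job is done, leaving 87/100.
After gardener 1 leaves the rate is 1/40 per hour; the remaining 87/100 takes 174/5 hours.
Total = 2 + 174/5 = 184/5 hours.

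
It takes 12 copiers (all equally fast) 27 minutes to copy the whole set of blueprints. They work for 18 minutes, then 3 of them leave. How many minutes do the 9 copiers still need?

One copier does 1/324 of the job per minute.
After 18 minutes with 12 copiers, 2/3 is done (1/3 left).
With 9 copiers the rate is 9/324 = 1/36, so the rest takes 1/3 ÷ 1/36 = 12 minutes.

12 minutes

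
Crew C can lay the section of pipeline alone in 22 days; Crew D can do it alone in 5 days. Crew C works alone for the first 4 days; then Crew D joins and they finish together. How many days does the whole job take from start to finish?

22/3 days

In 4 days Crew C does 4/22 = 2/11 of the job, leaving 9/11.
Crew C and Crew D together work at 27/110 per day, so finishing takes 9/11 ÷ 27/110 = 10/3 days.
Total time = 4 + 10/3 = 22/3 days.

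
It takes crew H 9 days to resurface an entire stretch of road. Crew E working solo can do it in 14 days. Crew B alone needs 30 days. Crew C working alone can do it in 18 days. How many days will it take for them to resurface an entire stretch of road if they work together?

70/19 days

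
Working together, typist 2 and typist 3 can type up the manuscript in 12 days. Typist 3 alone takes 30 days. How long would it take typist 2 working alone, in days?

20 days

Combined rate is 1/12 per day.
Known contribution: 1/30 per day.
So typist 2's rate is 1/12 − 1/30 = 1/20, meaning 20 days alone.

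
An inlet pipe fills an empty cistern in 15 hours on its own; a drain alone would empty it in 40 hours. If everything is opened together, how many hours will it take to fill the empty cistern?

24 hours

Net rate = 1/15 − 1/40 = (8 − 3)/120 = 5/120 = 1/24 per hour.
Filling time = 1 ÷ (1/24) = 24 hours.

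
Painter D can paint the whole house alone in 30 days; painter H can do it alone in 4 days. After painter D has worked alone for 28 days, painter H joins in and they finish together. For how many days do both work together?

4/17 days

In 28 days painter D does 28/30 = 14/15 of the job, leaving 1/15.
Painter D and painter H together work at 17/60 per day, so finishing takes 1/15 ÷ 17/60 = 4/17 days.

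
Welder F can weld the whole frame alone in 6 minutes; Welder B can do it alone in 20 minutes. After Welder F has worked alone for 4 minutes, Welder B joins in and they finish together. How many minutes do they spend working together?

20/13 minutes

In 4 minutes Welder F does 4/6 = 2/3 of the job, leaving 1/3.
Welder F and Welder B together work at 13/60 per minute, so finishing takes 1/3 ÷ 13/60 = 20/13 minutes.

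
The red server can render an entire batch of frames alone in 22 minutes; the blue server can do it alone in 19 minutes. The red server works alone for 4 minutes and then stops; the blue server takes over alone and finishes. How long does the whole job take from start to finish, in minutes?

215/11 minutes

In 4 minutes the red server does 4/22 = 2/11 of the job, leaving 9/11.
The blue server works at 1/19 per minute, so finishing takes 9/11 ÷ 1/19 = 171/11 minutes.
Total time = 4 + 171/11 = 215/11 minutes.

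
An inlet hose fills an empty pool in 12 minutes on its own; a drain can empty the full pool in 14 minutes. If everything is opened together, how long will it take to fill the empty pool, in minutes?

84 minutes

Net rate = 1/12 − 1/14 = (7 − 6)/84 = 1/84 per minute.
Filling time = 1 ÷ (1/84) = 84 minutes.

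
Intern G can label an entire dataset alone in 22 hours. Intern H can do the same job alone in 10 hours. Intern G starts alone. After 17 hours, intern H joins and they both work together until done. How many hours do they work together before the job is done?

25/16 hours

In the first 17 hours intern G alone does 17/22 of the job, leaving 5/22.
Once everyone is working, combined rate: 1/22 + 1/10 = (5 + 11)/110 = 16/110 = 8/55 per hour.
Remaining 5/22 at 8/55 per hour takes 25/16 hours.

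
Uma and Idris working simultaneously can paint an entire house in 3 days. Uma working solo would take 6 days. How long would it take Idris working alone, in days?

6 days

Combined rate is 1/3 per day.
Known contribution: 1/6 per day.
So Idris's rate is 1/3 − 1/6 = 1/6, meaning 6 days alone.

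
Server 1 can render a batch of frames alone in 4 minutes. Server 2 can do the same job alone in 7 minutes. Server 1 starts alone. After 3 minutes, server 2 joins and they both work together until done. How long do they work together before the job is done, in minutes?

7/11 minutes

In the first 3 minutes server 1 alone does 3/4 of the job, leaving 1/4.
Once everyone is working, combined rate: 1/4 + 1/7 = (7 + 4)/28 = 11/28 per minute.
Remaining 1/4 at 11/28 per minute takes 7/11 minutes.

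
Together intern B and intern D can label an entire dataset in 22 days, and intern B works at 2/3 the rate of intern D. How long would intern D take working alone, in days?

110/3 days

Let intern D's rate be r; then intern B's rate is (2/3)r, so together (2/3 + 1)r = (5/3)r = 1/22.
Thus r = 3/110 per day.
Intern D alone: 110/3 days; intern B alone: 55 days.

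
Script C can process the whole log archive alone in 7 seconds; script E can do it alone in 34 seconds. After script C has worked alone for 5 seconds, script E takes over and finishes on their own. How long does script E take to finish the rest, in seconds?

68/7 seconds

In 5 seconds script C does 5/7 of the job, leaving 2/7.
Script E works at 1/34 per second, so finishing takes 2/7 ÷ 1/34 = 68/7 seconds.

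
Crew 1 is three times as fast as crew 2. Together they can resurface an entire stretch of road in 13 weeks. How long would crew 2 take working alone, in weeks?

52 weeks

Let crew 2's rate be r; then crew 1's rate is 3r, so together (3 + 1)r = 4r = 1/13.
Thus r = 1/52 per week.
Crew 2 alone: 52 weeks; crew 1 alone: 52/3 weeks.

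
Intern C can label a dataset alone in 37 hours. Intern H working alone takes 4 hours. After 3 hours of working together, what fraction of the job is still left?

25/148

Combined rate: 1/37 + 1/4 = (4 + 37)/148 = 41/148 per hour.
In 3 hours they complete 3·41/148 = 123/148 of the job.
So 25/148 remains.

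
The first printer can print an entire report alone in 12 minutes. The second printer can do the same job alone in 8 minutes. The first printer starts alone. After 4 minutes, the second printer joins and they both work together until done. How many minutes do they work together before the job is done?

In the first 4 minutes the first printer alone does 4/12 = 1/3 of the job, leaving 2/3.
Once everyone is working, combined rate: 1/12 + 1/8 = (2 + 3)/24 = 5/24 per minute.
Remaining 2/3 at 5/24 per minute takes 16/5 minutes.

16/5 minutes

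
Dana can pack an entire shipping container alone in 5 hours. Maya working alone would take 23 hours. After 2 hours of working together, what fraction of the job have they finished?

Combined rate: 1/5 + 1/23 = (23 + 5)/115 = 28/115 per hour.
In 2 hours they complete 2·28/115 = 56/115 of the job.

56/115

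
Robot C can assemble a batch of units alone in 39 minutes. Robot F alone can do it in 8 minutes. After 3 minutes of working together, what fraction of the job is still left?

57/104

Combined rate: 1/39 + 1/8 = (8 + 39)/312 = 47/312 per minute.
In 3 minutes they complete 3·47/312 = 47/104 of the job.
So 57/104 remains.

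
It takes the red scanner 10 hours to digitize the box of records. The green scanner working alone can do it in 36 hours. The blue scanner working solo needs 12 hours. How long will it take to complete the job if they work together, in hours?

Combined rate: 1/10 + 1/36 + 1/12 = (18 + 5 + 15)/180 = 38/180 = 19/90 per hour.
Time = 1 ÷ (19/90) = 90/19 hours.

90/19 hours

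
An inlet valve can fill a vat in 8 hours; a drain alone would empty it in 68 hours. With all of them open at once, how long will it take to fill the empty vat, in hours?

Net rate = 1/8 − 1/68 = (17 − 2)/136 = 15/136 per hour.
Filling time = 1 ÷ (15/136) = 136/15 hours.

136/15 hours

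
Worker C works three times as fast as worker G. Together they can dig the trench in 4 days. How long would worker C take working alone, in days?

16/3 days

Let worker G's rate be r; then worker C's rate is 3r, so together (3 + 1)r = 4r = 1/4.
Thus r = 1/16 per day.
Worker G alone: 16 days; worker C alone: 16/3 days.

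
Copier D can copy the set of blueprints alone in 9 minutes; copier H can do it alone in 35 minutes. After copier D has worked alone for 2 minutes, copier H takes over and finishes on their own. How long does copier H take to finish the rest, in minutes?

245/9 minutes

In 2 minutes copier D does 2/9 of the job, leaving 7/9.
Copier H works at 1/35 per minute, so finishing takes 7/9 ÷ 1/35 = 245/9 minutes.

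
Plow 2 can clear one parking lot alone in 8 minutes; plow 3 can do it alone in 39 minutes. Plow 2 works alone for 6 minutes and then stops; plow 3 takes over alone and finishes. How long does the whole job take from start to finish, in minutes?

In 6 minutes plow 2 does 6/8 = 3/4 of the job, leaving 1/4.
Plow 3 works at 1/39 per minute, so finishing takes 1/4 ÷ 1/39 = 39/4 minutes.
Total time = 6 + 39/4 = 63/4 minutes.

63/4 minutes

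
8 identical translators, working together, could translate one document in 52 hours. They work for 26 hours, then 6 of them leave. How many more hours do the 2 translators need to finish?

104 hours

One translator does 1/416 of the job per hour.
After 26 hours with 8 translators, 1/2 is done (1/2 left).
With 2 translators the rate is 2/416 = 1/208, so the rest takes 1/2 ÷ 1/208 = 104 hours.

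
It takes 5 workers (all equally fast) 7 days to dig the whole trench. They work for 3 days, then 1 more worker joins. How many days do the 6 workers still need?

One worker does 1/35 of the job per day.
After 3 days with 5 workers, 3/7 is done (4/7 left).
With 6 workers the rate is 6/35, so the rest takes 4/7 ÷ 6/35 = 10/3 days.

10/3 days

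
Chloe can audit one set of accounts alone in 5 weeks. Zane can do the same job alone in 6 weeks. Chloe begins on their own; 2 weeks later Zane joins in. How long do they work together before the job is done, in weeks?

In the first 2 weeks Chloe alone does 2/5 of the job, leaving 3/5.
Once everyone is working, combined rate: 1/5 + 1/6 = (6 + 5)/30 = 11/30 per week.
Remaining 3/5 at 11/30 per week takes 18/11 weeks.

18/11 weeks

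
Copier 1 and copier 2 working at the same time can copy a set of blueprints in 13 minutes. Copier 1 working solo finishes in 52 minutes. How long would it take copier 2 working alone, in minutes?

Combined rate is 1/13 per minute.
Known contribution: 1/52 per minute.
So copier 2's rate is 1/13 − 1/52 = 3/52, meaning 52/3 minutes alone.

52/3 minutes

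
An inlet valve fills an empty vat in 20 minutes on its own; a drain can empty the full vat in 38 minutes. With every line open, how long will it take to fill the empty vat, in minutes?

380/9 minutes

Net rate = 1/20 − 1/38 = (19 − 10)/380 = 9/380 per minute.
Filling time = 1 ÷ (9/380) = 380/9 minutes.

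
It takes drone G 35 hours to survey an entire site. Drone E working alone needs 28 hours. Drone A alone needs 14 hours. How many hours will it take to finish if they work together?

140/19 hours

Combined rate: 1/35 + 1/28 + 1/14 = (4 + 5 + 10)/140 = 19/140 per hour.
Time = 1 ÷ (19/140) = 140/19 hours.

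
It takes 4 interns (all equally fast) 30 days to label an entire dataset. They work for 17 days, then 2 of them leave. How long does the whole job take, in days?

43 days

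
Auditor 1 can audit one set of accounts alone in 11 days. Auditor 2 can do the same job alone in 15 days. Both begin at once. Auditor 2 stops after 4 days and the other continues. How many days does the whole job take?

In the first 4 days the combined rate is 26/165, so 104/165 of the job is done, leaving 61/165.
After auditor 2 leaves the rate is 1/11 per day; the remaining 61/165 takes 61/15 days.
Total = 4 + 61/15 = 121/15 days.

121/15 days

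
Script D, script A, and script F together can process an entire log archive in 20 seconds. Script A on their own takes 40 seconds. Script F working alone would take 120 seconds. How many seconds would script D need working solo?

Combined rate is 1/20 per second.
Known contribution: 1/40 + 1/120 = (3 + 1)/120 = 4/120 = 1/30 per second.
So script D's rate is 1/20 − 1/30 = 1/60, meaning 60 seconds alone.

60 seconds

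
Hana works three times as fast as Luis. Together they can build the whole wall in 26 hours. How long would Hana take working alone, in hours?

Let Luis's rate be r; then Hana's rate is 3r, so together (3 + 1)r = 4r = 1/26.
Thus r = 1/104 per hour.
Luis alone: 104 hours; Hana alone: 104/3 hours.

104/3 hours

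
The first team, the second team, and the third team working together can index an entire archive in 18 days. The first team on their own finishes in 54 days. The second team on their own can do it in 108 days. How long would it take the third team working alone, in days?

Combined rate is 1/18 per day.
Known contribution: 1/54 + 1/108 = (2 + 1)/108 = 3/108 = 1/36 per day.
So the third team's rate is 1/18 − 1/36 = 1/36, meaning 36 days alone.

36 days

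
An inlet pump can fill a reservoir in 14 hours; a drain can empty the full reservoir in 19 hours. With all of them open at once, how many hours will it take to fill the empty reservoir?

Net rate = 1/14 − 1/19 = (19 − 14)/266 = 5/266 per hour.
Filling time = 1 ÷ (5/266) = 266/5 hours.

266/5 hours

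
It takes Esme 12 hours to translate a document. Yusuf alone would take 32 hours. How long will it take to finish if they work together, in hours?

Combined rate: 1/12 + 1/32 = (8 + 3)/96 = 11/96 per hour.
Time = 1 ÷ (11/96) = 96/11 hours.

96/11 hours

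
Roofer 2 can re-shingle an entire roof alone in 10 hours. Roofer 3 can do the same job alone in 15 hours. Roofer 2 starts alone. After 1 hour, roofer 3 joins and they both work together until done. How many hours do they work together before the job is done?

27/5 hours

In the first 1 hour roofer 2 alone does 1/10 of the job, leaving 9/10.
Once everyone is working, combined rate: 1/10 + 1/15 = (3 + 2)/30 = 5/30 = 1/6 per hour.
Remaining 9/10 at 1/6 per hour takes 27/5 hours.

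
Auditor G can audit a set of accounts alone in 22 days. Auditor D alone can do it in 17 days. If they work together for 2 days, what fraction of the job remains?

148/187

Combined rate: 1/22 + 1/17 = (17 + 22)/374 = 39/374 per day.
In 2 days they complete 2·39/374 = 39/187 of the job.
So 148/187 remains.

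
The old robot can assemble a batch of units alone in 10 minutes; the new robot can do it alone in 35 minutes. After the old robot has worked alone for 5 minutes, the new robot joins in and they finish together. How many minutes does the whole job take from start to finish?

80/9 minutes

In 5 minutes the old robot does 5/10 = 1/2 of the job, leaving 1/2.
The old robot and the new robot together work at 9/70 per minute, so finishing takes 1/2 ÷ 9/70 = 35/9 minutes.
Total time = 5 + 35/9 = 80/9 minutes.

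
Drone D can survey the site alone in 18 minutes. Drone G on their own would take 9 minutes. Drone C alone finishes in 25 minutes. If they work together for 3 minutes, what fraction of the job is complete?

Combined rate: 1/18 + 1/9 + 1/25 = (25 + 50 + 18)/450 = 93/450 = 31/150 per minute.
In 3 minutes they complete 3·31/150 = 31/50 of the job.

31/50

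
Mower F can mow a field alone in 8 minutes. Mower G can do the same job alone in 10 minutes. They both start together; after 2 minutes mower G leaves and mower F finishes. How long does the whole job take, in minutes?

In the first 2 minutes the combined rate is 9/40, so 9/20 of the job is done, leaving 11/20.
After mower G leaves the rate is 1/8 per minute; the remaining 11/20 takes 22/5 minutes.
Total = 2 + 22/5 = 32/5 minutes.

32/5 minutes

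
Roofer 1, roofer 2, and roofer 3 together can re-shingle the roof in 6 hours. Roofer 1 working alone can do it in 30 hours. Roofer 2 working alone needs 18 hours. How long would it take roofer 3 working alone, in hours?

90/7 hours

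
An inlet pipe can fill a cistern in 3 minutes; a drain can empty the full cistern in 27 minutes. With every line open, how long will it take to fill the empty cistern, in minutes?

Net rate = 1/3 − 1/27 = (9 − 1)/27 = 8/27 per minute.
Filling time = 1 ÷ (8/27) = 27/8 minutes.

27/8 minutes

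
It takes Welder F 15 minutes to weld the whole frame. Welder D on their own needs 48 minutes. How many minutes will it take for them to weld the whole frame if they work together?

80/7 minutes

Combined rate: 1/15 + 1/48 = (16 + 5)/240 = 21/240 = 7/80 per minute.
Time = 1 ÷ (7/80) = 80/7 minutes.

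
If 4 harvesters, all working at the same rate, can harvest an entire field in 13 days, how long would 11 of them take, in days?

52/11 days

Total work is 4·13 = 52 harvester-days.
With 11 harvesters: 52/11 days.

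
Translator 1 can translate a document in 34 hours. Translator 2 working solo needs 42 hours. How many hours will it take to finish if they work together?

357/19 hours

With two workers the combined time is the product over the sum: 34·42/(34+42) = 1428/76 = 357/19 hours.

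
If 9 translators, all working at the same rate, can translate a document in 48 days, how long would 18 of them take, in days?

Total work is 9·48 = 432 translator-days.
With 18 translators: 432/18 = 24 days.

24 days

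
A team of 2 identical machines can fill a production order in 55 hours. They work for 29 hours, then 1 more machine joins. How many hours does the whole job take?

139/3 hours

One machine does 1/110 of the job per hour.
After 29 hours with 2 machines, 29/55 is done (26/55 left).
With 3 machines the rate is 3/110, so the rest takes 26/55 ÷ 3/110 = 52/3 hours.
Total = 29 + 52/3 = 139/3 hours.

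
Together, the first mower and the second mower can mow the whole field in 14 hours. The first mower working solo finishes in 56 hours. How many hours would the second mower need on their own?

56/3 hours

Combined rate is 1/14 per hour.
Known contribution: 1/56 per hour.
So the second mower's rate is 1/14 − 1/56 = 3/56, meaning 56/3 hours alone.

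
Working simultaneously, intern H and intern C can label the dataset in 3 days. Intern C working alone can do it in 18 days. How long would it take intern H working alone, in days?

18/5 days

Combined rate is 1/3 per day.
Known contribution: 1/18 per day.
So intern H's rate is 1/3 − 1/18 = 5/18, meaning 18/5 days alone.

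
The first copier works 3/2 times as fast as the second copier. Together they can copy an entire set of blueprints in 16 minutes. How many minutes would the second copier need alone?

40 minutes

Let the second copier's rate be r; then the first copier's rate is (3/2)r, so together (3/2 + 1)r = (5/2)r = 1/16.
Thus r = 1/40 per minute.
The second copier alone: 40 minutes; the first copier alone: 80/3 minutes.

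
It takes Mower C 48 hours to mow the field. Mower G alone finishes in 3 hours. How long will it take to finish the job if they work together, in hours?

48/17 hours

Combined rate: 1/48 + 1/3 = (1 + 16)/48 = 17/48 per hour.
Time = 1 ÷ (17/48) = 48/17 hours.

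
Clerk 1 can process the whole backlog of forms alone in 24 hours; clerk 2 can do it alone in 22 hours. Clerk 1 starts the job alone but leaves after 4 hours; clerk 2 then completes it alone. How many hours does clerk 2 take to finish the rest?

In 4 hours clerk 1 does 4/24 = 1/6 of the job, leaving 5/6.
Clerk 2 works at 1/22 per hour, so finishing takes 5/6 ÷ 1/22 = 55/3 hours.

55/3 hours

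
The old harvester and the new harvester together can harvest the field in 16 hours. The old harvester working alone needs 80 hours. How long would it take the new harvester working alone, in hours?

Combined rate is 1/16 per hour.
Known contribution: 1/80 per hour.
So the new harvester's rate is 1/16 − 1/80 = 1/20, meaning 20 hours alone.

20 hours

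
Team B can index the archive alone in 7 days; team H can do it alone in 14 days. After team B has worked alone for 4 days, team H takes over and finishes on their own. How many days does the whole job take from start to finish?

10 days

In 4 days team B does 4/7 of the job, leaving 3/7.
Team H works at 1/14 per day, so finishing takes 3/7 ÷ 1/14 = 6 days.
Total time = 4 + 6 = 10 days.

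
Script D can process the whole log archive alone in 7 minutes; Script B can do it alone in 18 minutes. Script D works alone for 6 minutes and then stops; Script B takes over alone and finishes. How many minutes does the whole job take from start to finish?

60/7 minutes

In 6 minutes Script D does 6/7 of the job, leaving 1/7.
Script B works at 1/18 per minute, so finishing takes 1/7 ÷ 1/18 = 18/7 minutes.
Total time = 6 + 18/7 = 60/7 minutes.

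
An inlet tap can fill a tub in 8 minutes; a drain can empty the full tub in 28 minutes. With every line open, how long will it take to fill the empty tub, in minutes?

56/5 minutes

Net rate = 1/8 − 1/28 = (7 − 2)/56 = 5/56 per minute.
Filling time = 1 ÷ (5/56) = 56/5 minutes.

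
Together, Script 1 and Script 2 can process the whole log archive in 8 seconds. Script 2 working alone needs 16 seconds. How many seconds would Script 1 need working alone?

Combined rate is 1/8 per second.
Known contribution: 1/16 per second.
So Script 1's rate is 1/8 − 1/16 = 1/16, meaning 16 seconds alone.

16 seconds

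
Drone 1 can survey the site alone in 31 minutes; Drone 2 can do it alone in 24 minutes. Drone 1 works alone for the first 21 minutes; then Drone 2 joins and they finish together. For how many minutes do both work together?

48/11 minutes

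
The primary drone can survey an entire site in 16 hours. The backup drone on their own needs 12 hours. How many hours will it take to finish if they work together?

48/7 hours

Combined rate: 1/16 + 1/12 = (3 + 4)/48 = 7/48 per hour.
Time = 1 ÷ (7/48) = 48/7 hours.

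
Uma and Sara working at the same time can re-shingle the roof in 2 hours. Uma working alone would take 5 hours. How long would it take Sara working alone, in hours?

Combined rate is 1/2 per hour.
Known contribution: 1/5 per hour.
So Sara's rate is 1/2 − 1/5 = 3/10, meaning 10/3 hours alone.

10/3 hours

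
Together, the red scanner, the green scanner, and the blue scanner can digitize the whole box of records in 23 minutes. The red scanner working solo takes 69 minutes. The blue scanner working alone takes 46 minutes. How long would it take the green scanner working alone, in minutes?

138 minutes

Combined rate is 1/23 per minute.
Known contribution: 1/69 + 1/46 = (2 + 3)/138 = 5/138 per minute.
So the green scanner's rate is 1/23 − 5/138 = 1/138, meaning 138 minutes alone.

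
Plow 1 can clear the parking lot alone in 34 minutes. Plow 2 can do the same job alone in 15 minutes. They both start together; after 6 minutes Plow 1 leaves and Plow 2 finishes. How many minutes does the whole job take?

In the first 6 minutes the combined rate is 49/510, so 49/85 of the job is done, leaving 36/85.
After Plow 1 leaves the rate is 1/15 per minute; the remaining 36/85 takes 108/17 minutes.
Total = 6 + 108/17 = 210/17 minutes.

210/17 minutes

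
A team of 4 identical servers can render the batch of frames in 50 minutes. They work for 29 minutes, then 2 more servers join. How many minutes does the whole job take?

43 minutes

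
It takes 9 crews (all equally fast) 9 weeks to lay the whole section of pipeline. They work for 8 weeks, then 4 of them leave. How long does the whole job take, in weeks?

49/5 weeks

One crew does 1/81 of the job per week.
After 8 weeks with 9 crews, 8/9 is done (1/9 left).
With 5 crews the rate is 5/81, so the rest takes 1/9 ÷ 5/81 = 9/5 weeks.
Total = 8 + 9/5 = 49/5 weeks.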